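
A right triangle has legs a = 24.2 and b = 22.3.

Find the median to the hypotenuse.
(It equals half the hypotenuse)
Hypotenuse c = √(a² + b²) = √(585.64 + 497.29) = √1082.93 ≈ 32.9079
Median to hypotenuse = c/2 ≈ 32.9079/2 ≈ 16.454

Median = 16.45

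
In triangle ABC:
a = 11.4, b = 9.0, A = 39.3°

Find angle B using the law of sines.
a/sin(A) = b/sin(B)  ⇒  sin(B) = b·sin(A)/a = 9.0·sin(39.3°)/11.4
sin(39.3°) ≈ 0.633381
sin(B) ≈ 9.0·0.633381/11.4 ≈ 5.70043/11.4 ≈ 0.500038
B = arcsin(0.500038) ≈ 30.0025°
(Since b ≤ a we need B ≤ A, so the obtuse alternative 180° − 30.0025° ≈ 149.998° is rejected.)

B = 30°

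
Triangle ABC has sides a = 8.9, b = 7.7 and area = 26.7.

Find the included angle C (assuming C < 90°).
Area = ½·a·b·sin(C)  ⇒  sin(C) = 2·Area/(a·b) = 2·26.7/(8.9·7.7) = 53.4/68.53 ≈ 0.779221
C = arcsin(0.779221) ≈ 51.1893° (taking the acute solution since C < 90°)

C = 51.19°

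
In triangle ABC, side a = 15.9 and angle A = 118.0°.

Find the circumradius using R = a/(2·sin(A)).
R = a/(2·sin(A)) = 15.9/(2·sin(118.0°))
sin(118.0°) ≈ 0.882948
R ≈ 15.9/(2·0.882948) = 15.9/1.7659 ≈ 9.00393

R = 9.004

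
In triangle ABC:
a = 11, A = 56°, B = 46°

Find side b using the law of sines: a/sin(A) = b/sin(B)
a/sin(A) = b/sin(B)  ⇒  b = a·sin(B)/sin(A) = 11·sin(46°)/sin(56°)
sin(46°) ≈ 0.71934, sin(56°) ≈ 0.829038
b ≈ 11·0.71934/0.829038 ≈ 7.91274/0.829038 ≈ 9.54449

b = 9.544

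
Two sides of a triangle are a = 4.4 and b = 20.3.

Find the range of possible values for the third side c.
Triangle inequality: |a − b| < c < a + b
|a − b| = |4.4 − 20.3| = 15.9
a + b = 4.4 + 20.3 = 24.7

15.9 < c < 24.7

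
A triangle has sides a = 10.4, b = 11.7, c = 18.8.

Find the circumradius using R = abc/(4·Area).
First find the area with Heron's formula.
s = (10.4 + 11.7 + 18.8)/2 = 20.45
Area = √(s(s−a)(s−b)(s−c)) = √(20.45·10.05·8.75·1.65) ≈ √2967.23 ≈ 54.4723
abc = 10.4·11.7·18.8 = 2287.584
R = abc/(4·Area) ≈ 2287.584/(4·54.4723) = 2287.584/217.889 ≈ 10.4988

R = 10.5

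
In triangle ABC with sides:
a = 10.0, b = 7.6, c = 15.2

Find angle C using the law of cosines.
c² = a² + b² − 2ab·cos(C)  ⇒  cos(C) = (a² + b² − c²)/(2ab)
cos(C) = (10.0² + 7.6² − 15.2²)/(2·10.0·7.6) = (100 + 57.76 − 231.04)/152 = -73.28/152 ≈ -0.482105
C = arccos(-0.482105) ≈ 118.823°

C = 118.8°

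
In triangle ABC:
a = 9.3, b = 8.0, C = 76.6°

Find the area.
Two sides and the included angle (SAS): A = ½·a·b·sin(C) = ½·9.3·8.0·sin(76.6°)
sin(76.6°) ≈ 0.972776
A ≈ ½·74.4·0.972776 = 37.2·0.972776 ≈ 36.1873

Area = 36.19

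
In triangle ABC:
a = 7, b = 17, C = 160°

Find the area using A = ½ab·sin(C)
A = ½·a·b·sin(C) = ½·7·17·sin(160°)
sin(160°) ≈ 0.34202
A ≈ ½·119·0.34202 = 59.5·0.34202 ≈ 20.3502

Area = 20.35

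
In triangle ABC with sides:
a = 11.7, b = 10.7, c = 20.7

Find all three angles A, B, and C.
Law of cosines for each angle (a² = 136.89, b² = 114.49, c² = 428.49):
cos(A) = (b² + c² − a²)/(2bc) = (114.49 + 428.49 − 136.89)/(2·10.7·20.7) = 406.09/442.98 ≈ 0.916723  ⇒  A ≈ 23.5484°
cos(B) = (a² + c² − b²)/(2ac) = (136.89 + 428.49 − 114.49)/(2·11.7·20.7) = 450.89/484.38 ≈ 0.93086  ⇒  B ≈ 21.4307°
cos(C) = (a² + b² − c²)/(2ab) = (136.89 + 114.49 − 428.49)/(2·11.7·10.7) = -177.11/250.38 ≈ -0.707365  ⇒  C ≈ 135.021°
Check: A + B + C ≈ 180°

A = 23.55°, B = 21.43°, C = 135°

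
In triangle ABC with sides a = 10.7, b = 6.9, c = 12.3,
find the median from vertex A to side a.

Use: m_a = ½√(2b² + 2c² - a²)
m_a = ½√(2·6.9² + 2·12.3² − 10.7²) = ½√(2·47.61 + 2·151.29 − 114.49) = ½√(95.22 + 302.58 − 114.49) = ½√283.31
√283.31 ≈ 16.8318, so m_a ≈ 8.41591

m_a = 8.416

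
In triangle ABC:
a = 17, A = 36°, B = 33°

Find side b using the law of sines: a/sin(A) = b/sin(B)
a/sin(A) = b/sin(B)  ⇒  b = a·sin(B)/sin(A) = 17·sin(33°)/sin(36°)
sin(33°) ≈ 0.544639, sin(36°) ≈ 0.587785
b ≈ 17·0.544639/0.587785 ≈ 9.25886/0.587785 ≈ 15.7521

b = 15.75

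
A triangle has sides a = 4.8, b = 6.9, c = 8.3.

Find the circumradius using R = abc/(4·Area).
First find the area with Heron's formula.
s = (4.8 + 6.9 + 8.3)/2 = 10
Area = √(s(s−a)(s−b)(s−c)) = √(10·5.2·3.1·1.7) ≈ √274.04 ≈ 16.5542
abc = 4.8·6.9·8.3 = 274.896
R = abc/(4·Area) ≈ 274.896/(4·16.5542) = 274.896/66.2166 ≈ 4.15147

R = 4.151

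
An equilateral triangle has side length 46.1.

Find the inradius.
r = Area/s with s the semi-perimeter.
Area = (√3/4)·46.1² = (√3/4)·2125.21 ≈ 0.433013·2125.21 ≈ 920.243
s = 3·46.1/2 = 69.15
r ≈ 920.243/69.15 ≈ 13.3079
(Equivalently r = side/(2√3) = 46.1/3.4641 ≈ 13.3079.)

r = 13.31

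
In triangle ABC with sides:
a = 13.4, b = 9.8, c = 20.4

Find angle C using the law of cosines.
c² = a² + b² − 2ab·cos(C)  ⇒  cos(C) = (a² + b² − c²)/(2ab)
cos(C) = (13.4² + 9.8² − 20.4²)/(2·13.4·9.8) = (179.56 + 96.04 − 416.16)/262.64 = -140.56/262.64 ≈ -0.535181
C = arccos(-0.535181) ≈ 122.356°

C = 122.4°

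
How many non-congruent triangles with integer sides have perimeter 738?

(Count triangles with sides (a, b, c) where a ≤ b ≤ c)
Let a ≤ b ≤ c with a + b + c = 738. The only binding inequality is a + b > c, i.e. 738 − c > c, so c < 738/2; and c ≥ 738/3 since c is the largest side.
So 246 ≤ c ≤ 368. For each c, b runs from ⌈(738 − c)/2⌉ up to c (then a = 738 − b − c satisfies 1 ≤ a ≤ b automatically), giving c − ⌈(738 − c)/2⌉ + 1 choices.
Summing over c: 1 + 2 + 4 + 5 + … + 182 + 184  (123 terms, c = 246, …, 368) = 11347
Check (closed form: nearest integer to p²/48 for even p, (p+3)²/48 for odd p): 738²/48 = 544644/48 ≈ 11346.75 → 11347

11347 triangles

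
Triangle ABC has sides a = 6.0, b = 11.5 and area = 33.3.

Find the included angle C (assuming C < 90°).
Area = ½·a·b·sin(C)  ⇒  sin(C) = 2·Area/(a·b) = 2·33.3/(6.0·11.5) = 66.6/69 ≈ 0.965217
C = arcsin(0.965217) ≈ 74.844° (taking the acute solution since C < 90°)

C = 74.84°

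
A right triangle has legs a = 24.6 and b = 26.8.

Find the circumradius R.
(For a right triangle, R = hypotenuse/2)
Hypotenuse c = √(a² + b²) = √(605.16 + 718.24) = √1323.4 ≈ 36.3786
R = c/2 ≈ 36.3786/2 ≈ 18.1893

R = 18.19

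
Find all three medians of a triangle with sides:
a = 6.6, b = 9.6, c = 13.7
Median formula: m_a = ½√(2b² + 2c² − a²) (and cyclically). a² = 43.56, b² = 92.16, c² = 187.69.
m_a = ½√(2·92.16 + 2·187.69 − 43.56) = ½√516.14 ≈ ½·22.7187 ≈ 11.3594
m_b = ½√(2·43.56 + 2·187.69 − 92.16) = ½√370.34 ≈ ½·19.2442 ≈ 9.62211
m_c = ½√(2·43.56 + 2·92.16 − 187.69) = ½√83.75 ≈ ½·9.1515 ≈ 4.57575

m_a = 11.36, m_b = 9.622, m_c = 4.576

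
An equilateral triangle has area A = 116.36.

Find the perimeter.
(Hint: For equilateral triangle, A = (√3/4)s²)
A = (√3/4)s²  ⇒  s² = 4A/√3 = 4·116.36/√3 = 465.44/1.73205 ≈ 268.722
s ≈ √268.722 ≈ 16.3927
Perimeter = 3s ≈ 3·16.3927 ≈ 49.1782

Perimeter = 49.18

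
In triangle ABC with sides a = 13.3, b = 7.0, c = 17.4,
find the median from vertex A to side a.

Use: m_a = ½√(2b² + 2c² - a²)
m_a = ½√(2·7.0² + 2·17.4² − 13.3²) = ½√(2·49 + 2·302.76 − 176.89) = ½√(98 + 605.52 − 176.89) = ½√526.63
√526.63 ≈ 22.9484, so m_a ≈ 11.4742

m_a = 11.47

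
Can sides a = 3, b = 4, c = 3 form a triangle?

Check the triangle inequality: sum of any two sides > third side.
a + b vs c: 3 + 4 = 7 > 3  ✓
a + c vs b: 3 + 3 = 6 > 4  ✓
b + c vs a: 4 + 3 = 7 > 3  ✓

Yes, triangle inequality satisfied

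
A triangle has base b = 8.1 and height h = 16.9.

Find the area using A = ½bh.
A = ½·b·h = ½·8.1·16.9 = ½·136.89 = 68.445

Area = 68.445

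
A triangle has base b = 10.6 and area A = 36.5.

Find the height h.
A = ½·b·h  ⇒  h = 2A/b = 2·36.5/10.6 = 73/10.6 ≈ 6.88679

h = 6.887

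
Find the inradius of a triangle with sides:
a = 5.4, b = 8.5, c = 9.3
r = Area/s where s is the semi-perimeter.
s = (5.4 + 8.5 + 9.3)/2 = 23.2/2 = 11.6
Area = √(s(s−a)(s−b)(s−c)) = √(11.6·6.2·3.1·2.3) ≈ √512.79 ≈ 22.6449
r ≈ 22.6449/11.6 ≈ 1.95214

r = 1.952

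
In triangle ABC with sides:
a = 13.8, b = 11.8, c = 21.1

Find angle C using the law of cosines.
c² = a² + b² − 2ab·cos(C)  ⇒  cos(C) = (a² + b² − c²)/(2ab)
cos(C) = (13.8² + 11.8² − 21.1²)/(2·13.8·11.8) = (190.44 + 139.24 − 445.21)/325.68 = -115.53/325.68 ≈ -0.354735
C = arccos(-0.354735) ≈ 110.777°

C = 110.8°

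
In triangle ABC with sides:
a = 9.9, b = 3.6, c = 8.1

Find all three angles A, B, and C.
Law of cosines for each angle (a² = 98.01, b² = 12.96, c² = 65.61):
cos(A) = (b² + c² − a²)/(2bc) = (12.96 + 65.61 − 98.01)/(2·3.6·8.1) = -19.44/58.32 ≈ -0.333333  ⇒  A ≈ 109.471°
cos(B) = (a² + c² − b²)/(2ac) = (98.01 + 65.61 − 12.96)/(2·9.9·8.1) = 150.66/160.38 ≈ 0.939394  ⇒  B ≈ 20.05°
cos(C) = (a² + b² − c²)/(2ab) = (98.01 + 12.96 − 65.61)/(2·9.9·3.6) = 45.36/71.28 ≈ 0.636364  ⇒  C ≈ 50.4788°
Check: A + B + C ≈ 180°

A = 109.5°, B = 20.05°, C = 50.48°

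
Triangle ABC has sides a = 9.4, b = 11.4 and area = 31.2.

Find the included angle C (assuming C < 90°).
Area = ½·a·b·sin(C)  ⇒  sin(C) = 2·Area/(a·b) = 2·31.2/(9.4·11.4) = 62.4/107.16 ≈ 0.582307
C = arcsin(0.582307) ≈ 35.613° (taking the acute solution since C < 90°)

C = 35.61°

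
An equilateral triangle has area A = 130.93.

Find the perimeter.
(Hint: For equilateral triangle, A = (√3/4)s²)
A = (√3/4)s²  ⇒  s² = 4A/√3 = 4·130.93/√3 = 523.72/1.73205 ≈ 302.37
s ≈ √302.37 ≈ 17.3888
Perimeter = 3s ≈ 3·17.3888 ≈ 52.1664

Perimeter = 52.17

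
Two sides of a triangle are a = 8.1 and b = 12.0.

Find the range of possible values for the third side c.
Triangle inequality: |a − b| < c < a + b
|a − b| = |8.1 − 12.0| = 3.9
a + b = 8.1 + 12.0 = 20.1

3.9 < c < 20.1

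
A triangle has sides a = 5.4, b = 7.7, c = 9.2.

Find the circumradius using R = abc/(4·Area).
First find the area with Heron's formula.
s = (5.4 + 7.7 + 9.2)/2 = 11.15
Area = √(s(s−a)(s−b)(s−c)) = √(11.15·5.75·3.45·1.95) ≈ √431.317 ≈ 20.7682
abc = 5.4·7.7·9.2 = 382.536
R = abc/(4·Area) ≈ 382.536/(4·20.7682) = 382.536/83.0727 ≈ 4.60484

R = 4.605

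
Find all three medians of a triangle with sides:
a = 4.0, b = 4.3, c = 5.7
Median formula: m_a = ½√(2b² + 2c² − a²) (and cyclically). a² = 16, b² = 18.49, c² = 32.49.
m_a = ½√(2·18.49 + 2·32.49 − 16) = ½√85.96 ≈ ½·9.27146 ≈ 4.63573
m_b = ½√(2·16 + 2·32.49 − 18.49) = ½√78.49 ≈ ½·8.85946 ≈ 4.42973
m_c = ½√(2·16 + 2·18.49 − 32.49) = ½√36.49 ≈ ½·6.0407 ≈ 3.02035

m_a = 4.636, m_b = 4.43, m_c = 3.02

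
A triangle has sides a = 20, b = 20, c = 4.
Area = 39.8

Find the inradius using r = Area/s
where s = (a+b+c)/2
s = (20 + 20 + 4)/2 = 44/2 = 22
r = Area/s = 39.8/22 ≈ 1.80909

r = 1.809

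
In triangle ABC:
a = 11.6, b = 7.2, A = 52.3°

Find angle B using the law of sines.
a/sin(A) = b/sin(B)  ⇒  sin(B) = b·sin(A)/a = 7.2·sin(52.3°)/11.6
sin(52.3°) ≈ 0.791224
sin(B) ≈ 7.2·0.791224/11.6 ≈ 5.69681/11.6 ≈ 0.491104
B = arcsin(0.491104) ≈ 29.4132°
(Since b ≤ a we need B ≤ A, so the obtuse alternative 180° − 29.4132° ≈ 150.587° is rejected.)

B = 29.41°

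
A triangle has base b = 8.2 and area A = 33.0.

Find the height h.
A = ½·b·h  ⇒  h = 2A/b = 2·33.0/8.2 = 66/8.2 ≈ 8.04878

h = 8.049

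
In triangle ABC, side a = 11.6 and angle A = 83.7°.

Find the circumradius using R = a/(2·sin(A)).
R = a/(2·sin(A)) = 11.6/(2·sin(83.7°))
sin(83.7°) ≈ 0.993961
R ≈ 11.6/(2·0.993961) = 11.6/1.98792 ≈ 5.83524

R = 5.835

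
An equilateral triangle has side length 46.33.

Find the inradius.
r = Area/s with s the semi-perimeter.
Area = (√3/4)·46.33² = (√3/4)·2146.4689 ≈ 0.433013·2146.4689 ≈ 929.448
s = 3·46.33/2 = 69.495
r ≈ 929.448/69.495 ≈ 13.3743
(Equivalently r = side/(2√3) = 46.33/3.4641 ≈ 13.3743.)

r = 13.37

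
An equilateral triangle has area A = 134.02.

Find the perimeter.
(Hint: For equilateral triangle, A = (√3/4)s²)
A = (√3/4)s²  ⇒  s² = 4A/√3 = 4·134.02/√3 = 536.08/1.73205 ≈ 309.506
s ≈ √309.506 ≈ 17.5928
Perimeter = 3s ≈ 3·17.5928 ≈ 52.7783

Perimeter = 52.78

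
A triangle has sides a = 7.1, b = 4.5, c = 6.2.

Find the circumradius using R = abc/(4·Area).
First find the area with Heron's formula.
s = (7.1 + 4.5 + 6.2)/2 = 8.9
Area = √(s(s−a)(s−b)(s−c)) = √(8.9·1.8·4.4·2.7) ≈ √190.318 ≈ 13.7956
abc = 7.1·4.5·6.2 = 198.09
R = abc/(4·Area) ≈ 198.09/(4·13.7956) = 198.09/55.1823 ≈ 3.58974

R = 3.59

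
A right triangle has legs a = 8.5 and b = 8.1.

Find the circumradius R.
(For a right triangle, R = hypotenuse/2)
Hypotenuse c = √(a² + b²) = √(72.25 + 65.61) = √137.86 ≈ 11.7414
R = c/2 ≈ 11.7414/2 ≈ 5.87069

R = 5.871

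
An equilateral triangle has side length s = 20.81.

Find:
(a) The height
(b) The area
(a) The height splits the triangle into two 30-60-90 halves: h = s·√3/2 = 20.81·1.73205/2 ≈ 36.044/2 ≈ 18.022
(b) Area = (√3/4)·s² = (√3/4)·20.81² = (√3/4)·433.0561 ≈ 0.433013·433.0561 ≈ 187.519

Height = 18.02, Area = 187.5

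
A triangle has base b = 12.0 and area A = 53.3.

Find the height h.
A = ½·b·h  ⇒  h = 2A/b = 2·53.3/12.0 = 106.6/12.0 ≈ 8.88333

h = 8.883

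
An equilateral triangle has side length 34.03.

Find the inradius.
r = Area/s with s the semi-perimeter.
Area = (√3/4)·34.03² = (√3/4)·1158.0409 ≈ 0.433013·1158.0409 ≈ 501.446
s = 3·34.03/2 = 51.045
r ≈ 501.446/51.045 ≈ 9.82361
(Equivalently r = side/(2√3) = 34.03/3.4641 ≈ 9.82361.)

r = 9.824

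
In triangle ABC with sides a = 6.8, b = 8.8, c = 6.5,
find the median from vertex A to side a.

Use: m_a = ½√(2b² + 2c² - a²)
m_a = ½√(2·8.8² + 2·6.5² − 6.8²) = ½√(2·77.44 + 2·42.25 − 46.24) = ½√(154.88 + 84.5 − 46.24) = ½√193.14
√193.14 ≈ 13.8975, so m_a ≈ 6.94874

m_a = 6.949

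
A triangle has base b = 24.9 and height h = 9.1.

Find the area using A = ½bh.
A = ½·b·h = ½·24.9·9.1 = ½·226.59 = 113.295

Area = 113.295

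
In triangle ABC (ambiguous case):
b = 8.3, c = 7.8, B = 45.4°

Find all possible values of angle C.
b/sin(B) = c/sin(C)  ⇒  sin(C) = c·sin(B)/b = 7.8·sin(45.4°)/8.3
sin(45.4°) ≈ 0.712026
sin(C) ≈ 7.8·0.712026/8.3 ≈ 5.5538/8.3 ≈ 0.669133
Candidate 1: C₁ = arcsin(0.669133) ≈ 42.0002°  →  A = 180° − 45.4° − 42.0002° ≈ 92.5998° > 0, valid
Candidate 2: C₂ = 180° − C₁ ≈ 138°  →  A = 180° − 45.4° − 138° ≈ -3.3998° ≤ 0, not a valid triangle

C = 42° (one solution)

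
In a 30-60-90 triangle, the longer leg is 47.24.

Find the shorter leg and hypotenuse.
In a 30-60-90 triangle the sides are in ratio 1 : √3 : 2, so short leg = long leg/√3 and hypotenuse = 2·(short leg).
Short leg = 47.24/√3 ≈ 47.24/1.73205 ≈ 27.274
Hypotenuse = 2·27.274 ≈ 54.5481

Short leg = 27.27, Hypotenuse = 54.55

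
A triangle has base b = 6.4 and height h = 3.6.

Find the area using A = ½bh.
A = ½·b·h = ½·6.4·3.6 = ½·23.04 = 11.52

Area = 11.52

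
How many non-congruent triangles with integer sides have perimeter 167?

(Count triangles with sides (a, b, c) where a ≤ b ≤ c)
Let a ≤ b ≤ c with a + b + c = 167. The only binding inequality is a + b > c, i.e. 167 − c > c, so c < 167/2; and c ≥ 167/3 since c is the largest side.
So 56 ≤ c ≤ 83. For each c, b runs from ⌈(167 − c)/2⌉ up to c (then a = 167 − b − c satisfies 1 ≤ a ≤ b automatically), giving c − ⌈(167 − c)/2⌉ + 1 choices.
Summing over c: 1 + 3 + 4 + 6 + … + 40 + 42  (28 terms, c = 56, …, 83) = 602
Check (closed form: nearest integer to p²/48 for even p, (p+3)²/48 for odd p): (167+3)²/48 = 170²/48 = 28900/48 ≈ 602.08 → 602

602 triangles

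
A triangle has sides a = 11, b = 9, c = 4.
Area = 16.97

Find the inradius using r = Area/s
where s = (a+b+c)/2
s = (11 + 9 + 4)/2 = 24/2 = 12
r = Area/s = 16.97/12 ≈ 1.41417

r = 1.414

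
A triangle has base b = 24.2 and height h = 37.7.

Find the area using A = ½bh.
A = ½·b·h = ½·24.2·37.7 = ½·912.34 = 456.17

Area = 456.17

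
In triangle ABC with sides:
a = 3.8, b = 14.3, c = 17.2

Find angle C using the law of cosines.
c² = a² + b² − 2ab·cos(C)  ⇒  cos(C) = (a² + b² − c²)/(2ab)
cos(C) = (3.8² + 14.3² − 17.2²)/(2·3.8·14.3) = (14.44 + 204.49 − 295.84)/108.68 = -76.91/108.68 ≈ -0.707674
C = arccos(-0.707674) ≈ 135.046°

C = 135°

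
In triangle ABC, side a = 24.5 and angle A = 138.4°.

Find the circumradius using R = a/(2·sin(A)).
R = a/(2·sin(A)) = 24.5/(2·sin(138.4°))
sin(138.4°) ≈ 0.663926
R ≈ 24.5/(2·0.663926) = 24.5/1.32785 ≈ 18.4508

R = 18.45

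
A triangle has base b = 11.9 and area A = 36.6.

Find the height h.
A = ½·b·h  ⇒  h = 2A/b = 2·36.6/11.9 = 73.2/11.9 ≈ 6.15126

h = 6.151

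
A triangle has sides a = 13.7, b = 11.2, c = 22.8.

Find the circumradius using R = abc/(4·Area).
First find the area with Heron's formula.
s = (13.7 + 11.2 + 22.8)/2 = 23.85
Area = √(s(s−a)(s−b)(s−c)) = √(23.85·10.15·12.65·1.05) ≈ √3215.39 ≈ 56.7044
abc = 13.7·11.2·22.8 = 3498.432
R = abc/(4·Area) ≈ 3498.432/(4·56.7044) = 3498.432/226.818 ≈ 15.424

R = 15.42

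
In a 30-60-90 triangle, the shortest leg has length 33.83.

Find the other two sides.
In a 30-60-90 triangle the sides are in ratio 1 : √3 : 2 (short leg : long leg : hypotenuse).
Long leg = 33.83·√3 ≈ 33.83·1.73205 ≈ 58.5953
Hypotenuse = 2·33.83 = 67.66

Long leg = 33.83√3 = 58.6, Hypotenuse = 67.66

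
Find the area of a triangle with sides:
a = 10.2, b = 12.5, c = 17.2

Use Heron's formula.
s = (10.2 + 12.5 + 17.2)/2 = 39.9/2 = 19.95
s − a = 9.75, s − b = 7.45, s − c = 2.75
s(s−a)(s−b)(s−c) = 19.95·9.75·7.45·2.75 ≈ 3985.07
Area = √3985.07 ≈ 63.1274

Area = 63.13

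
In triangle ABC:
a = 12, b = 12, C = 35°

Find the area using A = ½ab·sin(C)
A = ½·a·b·sin(C) = ½·12·12·sin(35°)
sin(35°) ≈ 0.573576
A ≈ ½·144·0.573576 = 72·0.573576 ≈ 41.2975

Area = 41.3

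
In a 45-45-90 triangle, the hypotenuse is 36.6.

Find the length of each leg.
In a 45-45-90 triangle hypotenuse = leg·√2, so leg = hypotenuse/√2.
Leg = 36.6/√2 ≈ 36.6/1.41421 ≈ 25.8801

Each leg = 25.88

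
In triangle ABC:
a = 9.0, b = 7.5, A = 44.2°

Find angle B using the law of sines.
a/sin(A) = b/sin(B)  ⇒  sin(B) = b·sin(A)/a = 7.5·sin(44.2°)/9.0
sin(44.2°) ≈ 0.697165
sin(B) ≈ 7.5·0.697165/9.0 ≈ 5.22874/9.0 ≈ 0.580971
B = arcsin(0.580971) ≈ 35.5189°
(Since b ≤ a we need B ≤ A, so the obtuse alternative 180° − 35.5189° ≈ 144.481° is rejected.)

B = 35.52°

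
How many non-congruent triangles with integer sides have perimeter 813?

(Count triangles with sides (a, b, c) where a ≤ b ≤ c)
Let a ≤ b ≤ c with a + b + c = 813. The only binding inequality is a + b > c, i.e. 813 − c > c, so c < 813/2; and c ≥ 813/3 since c is the largest side.
So 271 ≤ c ≤ 406. For each c, b runs from ⌈(813 − c)/2⌉ up to c (then a = 813 − b − c satisfies 1 ≤ a ≤ b automatically), giving c − ⌈(813 − c)/2⌉ + 1 choices.
Summing over c: 1 + 2 + 4 + 5 + … + 202 + 203  (136 terms, c = 271, …, 406) = 13872
Check (closed form: nearest integer to p²/48 for even p, (p+3)²/48 for odd p): (813+3)²/48 = 816²/48 = 665856/48 ≈ 13872.00 → 13872

13872 triangles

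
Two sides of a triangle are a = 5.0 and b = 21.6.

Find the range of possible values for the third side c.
Triangle inequality: |a − b| < c < a + b
|a − b| = |5.0 − 21.6| = 16.6
a + b = 5.0 + 21.6 = 26.6

16.6 < c < 26.6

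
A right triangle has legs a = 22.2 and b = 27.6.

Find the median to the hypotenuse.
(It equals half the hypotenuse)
Hypotenuse c = √(a² + b²) = √(492.84 + 761.76) = √1254.6 ≈ 35.4203
Median to hypotenuse = c/2 ≈ 35.4203/2 ≈ 17.7102

Median = 17.71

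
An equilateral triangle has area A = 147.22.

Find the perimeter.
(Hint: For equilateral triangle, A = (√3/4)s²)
A = (√3/4)s²  ⇒  s² = 4A/√3 = 4·147.22/√3 = 588.88/1.73205 ≈ 339.99
s ≈ √339.99 ≈ 18.4388
Perimeter = 3s ≈ 3·18.4388 ≈ 55.3165

Perimeter = 55.32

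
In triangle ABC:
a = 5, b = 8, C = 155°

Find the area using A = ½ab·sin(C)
A = ½·a·b·sin(C) = ½·5·8·sin(155°)
sin(155°) ≈ 0.422618
A ≈ ½·40·0.422618 = 20·0.422618 ≈ 8.45237

Area = 8.452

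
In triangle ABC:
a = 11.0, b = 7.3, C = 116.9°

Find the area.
Two sides and the included angle (SAS): A = ½·a·b·sin(C) = ½·11.0·7.3·sin(116.9°)
sin(116.9°) ≈ 0.891798
A ≈ ½·80.3·0.891798 = 40.15·0.891798 ≈ 35.8057

Area = 35.81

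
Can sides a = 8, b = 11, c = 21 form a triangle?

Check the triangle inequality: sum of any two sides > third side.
a + b vs c: 8 + 11 = 19 ≤ 21  ✗
a + c vs b: 8 + 21 = 29 > 11  ✓
b + c vs a: 11 + 21 = 32 > 8  ✓

No: 8 + 11 = 19 is not > 21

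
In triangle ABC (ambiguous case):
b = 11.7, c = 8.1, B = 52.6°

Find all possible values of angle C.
b/sin(B) = c/sin(C)  ⇒  sin(C) = c·sin(B)/b = 8.1·sin(52.6°)/11.7
sin(52.6°) ≈ 0.794415
sin(C) ≈ 8.1·0.794415/11.7 ≈ 6.43476/11.7 ≈ 0.549979
Candidate 1: C₁ = arcsin(0.549979) ≈ 33.3656°  →  A = 180° − 52.6° − 33.3656° ≈ 94.0344° > 0, valid
Candidate 2: C₂ = 180° − C₁ ≈ 146.634°  →  A = 180° − 52.6° − 146.634° ≈ -19.2344° ≤ 0, not a valid triangle

C = 33.37° (one solution)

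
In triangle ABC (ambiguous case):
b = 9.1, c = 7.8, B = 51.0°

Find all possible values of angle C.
b/sin(B) = c/sin(C)  ⇒  sin(C) = c·sin(B)/b = 7.8·sin(51.0°)/9.1
sin(51.0°) ≈ 0.777146
sin(C) ≈ 7.8·0.777146/9.1 ≈ 6.06174/9.1 ≈ 0.666125
Candidate 1: C₁ = arcsin(0.666125) ≈ 41.7687°  →  A = 180° − 51.0° − 41.7687° ≈ 87.2313° > 0, valid
Candidate 2: C₂ = 180° − C₁ ≈ 138.231°  →  A = 180° − 51.0° − 138.231° ≈ -9.2313° ≤ 0, not a valid triangle

C = 41.77° (one solution)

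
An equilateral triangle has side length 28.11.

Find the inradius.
r = Area/s with s the semi-perimeter.
Area = (√3/4)·28.11² = (√3/4)·790.1721 ≈ 0.433013·790.1721 ≈ 342.155
s = 3·28.11/2 = 42.165
r ≈ 342.155/42.165 ≈ 8.11466
(Equivalently r = side/(2√3) = 28.11/3.4641 ≈ 8.11466.)

r = 8.115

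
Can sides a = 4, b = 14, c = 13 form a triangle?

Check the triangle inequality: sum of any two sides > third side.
a + b vs c: 4 + 14 = 18 > 13  ✓
a + c vs b: 4 + 13 = 17 > 14  ✓
b + c vs a: 14 + 13 = 27 > 4  ✓

Yes, triangle inequality satisfied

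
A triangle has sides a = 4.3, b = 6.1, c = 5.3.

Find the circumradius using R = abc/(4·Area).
First find the area with Heron's formula.
s = (4.3 + 6.1 + 5.3)/2 = 7.85
Area = √(s(s−a)(s−b)(s−c)) = √(7.85·3.55·1.75·2.55) ≈ √124.359 ≈ 11.1516
abc = 4.3·6.1·5.3 = 139.019
R = abc/(4·Area) ≈ 139.019/(4·11.1516) = 139.019/44.6065 ≈ 3.11656

R = 3.117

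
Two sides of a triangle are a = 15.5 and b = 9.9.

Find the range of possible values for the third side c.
Triangle inequality: |a − b| < c < a + b
|a − b| = |15.5 − 9.9| = 5.6
a + b = 15.5 + 9.9 = 25.4

5.6 < c < 25.4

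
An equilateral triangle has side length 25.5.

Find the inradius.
r = Area/s with s the semi-perimeter.
Area = (√3/4)·25.5² = (√3/4)·650.25 ≈ 0.433013·650.25 ≈ 281.567
s = 3·25.5/2 = 38.25
r ≈ 281.567/38.25 ≈ 7.36122
(Equivalently r = side/(2√3) = 25.5/3.4641 ≈ 7.36122.)

r = 7.361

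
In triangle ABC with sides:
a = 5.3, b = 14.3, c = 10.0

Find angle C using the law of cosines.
c² = a² + b² − 2ab·cos(C)  ⇒  cos(C) = (a² + b² − c²)/(2ab)
cos(C) = (5.3² + 14.3² − 10.0²)/(2·5.3·14.3) = (28.09 + 204.49 − 100)/151.58 = 132.58/151.58 ≈ 0.874654
C = arccos(0.874654) ≈ 28.996°

C = 29°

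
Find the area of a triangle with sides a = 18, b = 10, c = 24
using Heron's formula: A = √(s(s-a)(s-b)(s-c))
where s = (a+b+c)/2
s = (18 + 10 + 24)/2 = 52/2 = 26
s − a = 8, s − b = 16, s − c = 2
s(s−a)(s−b)(s−c) = 26·8·16·2 = 6656
Area = √6656 ≈ 81.5843

s = 26.0, Area = 81.58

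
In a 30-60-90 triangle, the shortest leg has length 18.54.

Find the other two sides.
In a 30-60-90 triangle the sides are in ratio 1 : √3 : 2 (short leg : long leg : hypotenuse).
Long leg = 18.54·√3 ≈ 18.54·1.73205 ≈ 32.1122
Hypotenuse = 2·18.54 = 37.08

Long leg = 18.54√3 = 32.11, Hypotenuse = 37.08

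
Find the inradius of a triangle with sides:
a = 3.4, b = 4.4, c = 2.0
r = Area/s where s is the semi-perimeter.
s = (3.4 + 4.4 + 2.0)/2 = 9.8/2 = 4.9
Area = √(s(s−a)(s−b)(s−c)) = √(4.9·1.5·0.5·2.9) ≈ √10.6575 ≈ 3.26458
r ≈ 3.26458/4.9 ≈ 0.666241

r = 0.6662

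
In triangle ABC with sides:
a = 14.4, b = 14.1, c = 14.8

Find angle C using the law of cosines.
c² = a² + b² − 2ab·cos(C)  ⇒  cos(C) = (a² + b² − c²)/(2ab)
cos(C) = (14.4² + 14.1² − 14.8²)/(2·14.4·14.1) = (207.36 + 198.81 − 219.04)/406.08 = 187.13/406.08 ≈ 0.460821
C = arccos(0.460821) ≈ 62.5599°

C = 62.56°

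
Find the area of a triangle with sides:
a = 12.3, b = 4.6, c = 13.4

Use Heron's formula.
s = (12.3 + 4.6 + 13.4)/2 = 30.3/2 = 15.15
s − a = 2.85, s − b = 10.55, s − c = 1.75
s(s−a)(s−b)(s−c) = 15.15·2.85·10.55·1.75 ≈ 797.165
Area = √797.165 ≈ 28.2341

Area = 28.23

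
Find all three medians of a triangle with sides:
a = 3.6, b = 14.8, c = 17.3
Median formula: m_a = ½√(2b² + 2c² − a²) (and cyclically). a² = 12.96, b² = 219.04, c² = 299.29.
m_a = ½√(2·219.04 + 2·299.29 − 12.96) = ½√1023.7 ≈ ½·31.9953 ≈ 15.9977
m_b = ½√(2·12.96 + 2·299.29 − 219.04) = ½√405.46 ≈ ½·20.136 ≈ 10.068
m_c = ½√(2·12.96 + 2·219.04 − 299.29) = ½√164.71 ≈ ½·12.8339 ≈ 6.41697

m_a = 16, m_b = 10.07, m_c = 6.417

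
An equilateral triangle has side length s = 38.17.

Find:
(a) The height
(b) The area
(a) The height splits the triangle into two 30-60-90 halves: h = s·√3/2 = 38.17·1.73205/2 ≈ 66.1124/2 ≈ 33.0562
(b) Area = (√3/4)·s² = (√3/4)·38.17² = (√3/4)·1456.9489 ≈ 0.433013·1456.9489 ≈ 630.877

Height = 33.06, Area = 630.9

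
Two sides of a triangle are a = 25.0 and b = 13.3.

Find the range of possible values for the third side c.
Triangle inequality: |a − b| < c < a + b
|a − b| = |25.0 − 13.3| = 11.7
a + b = 25.0 + 13.3 = 38.3

11.7 < c < 38.3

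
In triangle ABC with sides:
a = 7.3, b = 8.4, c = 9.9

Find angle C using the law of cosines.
c² = a² + b² − 2ab·cos(C)  ⇒  cos(C) = (a² + b² − c²)/(2ab)
cos(C) = (7.3² + 8.4² − 9.9²)/(2·7.3·8.4) = (53.29 + 70.56 − 98.01)/122.64 = 25.84/122.64 ≈ 0.210698
C = arccos(0.210698) ≈ 77.8367°

C = 77.84°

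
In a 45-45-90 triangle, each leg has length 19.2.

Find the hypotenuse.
In a 45-45-90 triangle the sides are in ratio 1 : 1 : √2, so hypotenuse = leg·√2.
Hypotenuse = 19.2·√2 ≈ 19.2·1.41421 ≈ 27.1529

Hypotenuse = 19.2√2 = 27.15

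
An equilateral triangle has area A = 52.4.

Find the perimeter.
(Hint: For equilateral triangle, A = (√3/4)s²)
A = (√3/4)s²  ⇒  s² = 4A/√3 = 4·52.4/√3 = 209.6/1.73205 ≈ 121.013
s ≈ √121.013 ≈ 11.0006
Perimeter = 3s ≈ 3·11.0006 ≈ 33.0017

Perimeter = 33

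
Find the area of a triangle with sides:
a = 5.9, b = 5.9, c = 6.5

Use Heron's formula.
s = (5.9 + 5.9 + 6.5)/2 = 18.3/2 = 9.15
s − a = 3.25, s − b = 3.25, s − c = 2.65
s(s−a)(s−b)(s−c) = 9.15·3.25·3.25·2.65 ≈ 256.114
Area = √256.114 ≈ 16.0036

Area = 16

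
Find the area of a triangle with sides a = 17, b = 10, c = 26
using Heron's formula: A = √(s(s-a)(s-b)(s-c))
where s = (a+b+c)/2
s = (17 + 10 + 26)/2 = 53/2 = 26.5
s − a = 9.5, s − b = 16.5, s − c = 0.5
s(s−a)(s−b)(s−c) = 26.5·9.5·16.5·0.5 = 2076.9375
Area = √2076.9375 ≈ 45.5734

s = 26.5, Area = 45.57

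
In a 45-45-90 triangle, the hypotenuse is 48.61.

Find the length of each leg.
In a 45-45-90 triangle hypotenuse = leg·√2, so leg = hypotenuse/√2.
Leg = 48.61/√2 ≈ 48.61/1.41421 ≈ 34.3725

Each leg = 34.37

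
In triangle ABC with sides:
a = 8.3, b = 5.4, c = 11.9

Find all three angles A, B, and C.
Law of cosines for each angle (a² = 68.89, b² = 29.16, c² = 141.61):
cos(A) = (b² + c² − a²)/(2bc) = (29.16 + 141.61 − 68.89)/(2·5.4·11.9) = 101.88/128.52 ≈ 0.792717  ⇒  A ≈ 37.5598°
cos(B) = (a² + c² − b²)/(2ac) = (68.89 + 141.61 − 29.16)/(2·8.3·11.9) = 181.34/197.54 ≈ 0.917991  ⇒  B ≈ 23.3658°
cos(C) = (a² + b² − c²)/(2ab) = (68.89 + 29.16 − 141.61)/(2·8.3·5.4) = -43.56/89.64 ≈ -0.485944  ⇒  C ≈ 119.074°
Check: A + B + C ≈ 180°

A = 37.56°, B = 23.37°, C = 119.1°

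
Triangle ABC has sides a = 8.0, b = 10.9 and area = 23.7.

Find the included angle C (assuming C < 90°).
Area = ½·a·b·sin(C)  ⇒  sin(C) = 2·Area/(a·b) = 2·23.7/(8.0·10.9) = 47.4/87.2 ≈ 0.543578
C = arcsin(0.543578) ≈ 32.9275° (taking the acute solution since C < 90°)

C = 32.93°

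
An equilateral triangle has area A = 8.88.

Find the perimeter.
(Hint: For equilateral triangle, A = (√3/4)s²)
A = (√3/4)s²  ⇒  s² = 4A/√3 = 4·8.88/√3 = 35.52/1.73205 ≈ 20.5075
s ≈ √20.5075 ≈ 4.52852
Perimeter = 3s ≈ 3·4.52852 ≈ 13.5856

Perimeter = 13.59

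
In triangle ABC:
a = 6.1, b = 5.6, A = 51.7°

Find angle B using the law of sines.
a/sin(A) = b/sin(B)  ⇒  sin(B) = b·sin(A)/a = 5.6·sin(51.7°)/6.1
sin(51.7°) ≈ 0.784776
sin(B) ≈ 5.6·0.784776/6.1 ≈ 4.39475/6.1 ≈ 0.72045
B = arcsin(0.72045) ≈ 46.0917°
(Since b ≤ a we need B ≤ A, so the obtuse alternative 180° − 46.0917° ≈ 133.908° is rejected.)

B = 46.09°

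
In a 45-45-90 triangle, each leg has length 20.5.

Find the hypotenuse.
In a 45-45-90 triangle the sides are in ratio 1 : 1 : √2, so hypotenuse = leg·√2.
Hypotenuse = 20.5·√2 ≈ 20.5·1.41421 ≈ 28.9914

Hypotenuse = 20.5√2 = 28.99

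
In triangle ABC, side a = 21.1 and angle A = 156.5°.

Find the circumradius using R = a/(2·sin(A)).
R = a/(2·sin(A)) = 21.1/(2·sin(156.5°))
sin(156.5°) ≈ 0.398749
R ≈ 21.1/(2·0.398749) = 21.1/0.797498 ≈ 26.4577

R = 26.46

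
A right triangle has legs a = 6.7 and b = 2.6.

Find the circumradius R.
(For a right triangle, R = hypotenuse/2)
Hypotenuse c = √(a² + b²) = √(44.89 + 6.76) = √51.65 ≈ 7.18679
R = c/2 ≈ 7.18679/2 ≈ 3.5934

R = 3.593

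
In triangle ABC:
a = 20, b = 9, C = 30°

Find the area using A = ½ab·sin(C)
A = ½·a·b·sin(C) = ½·20·9·sin(30°)
sin(30°) ≈ 0.5
A ≈ ½·180·0.5 = 90·0.5 ≈ 45

Area = 45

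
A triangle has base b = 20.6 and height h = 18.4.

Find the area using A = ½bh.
A = ½·b·h = ½·20.6·18.4 = ½·379.04 = 189.52

Area = 189.52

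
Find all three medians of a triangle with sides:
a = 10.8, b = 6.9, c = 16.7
Median formula: m_a = ½√(2b² + 2c² − a²) (and cyclically). a² = 116.64, b² = 47.61, c² = 278.89.
m_a = ½√(2·47.61 + 2·278.89 − 116.64) = ½√536.36 ≈ ½·23.1594 ≈ 11.5797
m_b = ½√(2·116.64 + 2·278.89 − 47.61) = ½√743.45 ≈ ½·27.2663 ≈ 13.6331
m_c = ½√(2·116.64 + 2·47.61 − 278.89) = ½√49.61 ≈ ½·7.04344 ≈ 3.52172

m_a = 11.58, m_b = 13.63, m_c = 3.522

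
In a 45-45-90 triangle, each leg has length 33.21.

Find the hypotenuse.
In a 45-45-90 triangle the sides are in ratio 1 : 1 : √2, so hypotenuse = leg·√2.
Hypotenuse = 33.21·√2 ≈ 33.21·1.41421 ≈ 46.966

Hypotenuse = 33.21√2 = 46.97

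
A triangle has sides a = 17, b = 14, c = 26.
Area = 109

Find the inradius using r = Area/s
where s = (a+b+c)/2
s = (17 + 14 + 26)/2 = 57/2 = 28.5
r = Area/s = 109/28.5 ≈ 3.82456

r = 3.825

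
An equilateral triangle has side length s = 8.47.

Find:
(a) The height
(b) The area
(a) The height splits the triangle into two 30-60-90 halves: h = s·√3/2 = 8.47·1.73205/2 ≈ 14.6705/2 ≈ 7.33524
(b) Area = (√3/4)·s² = (√3/4)·8.47² = (√3/4)·71.7409 ≈ 0.433013·71.7409 ≈ 31.0647

Height = 7.335, Area = 31.06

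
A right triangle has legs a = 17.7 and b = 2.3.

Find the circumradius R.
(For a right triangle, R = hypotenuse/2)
Hypotenuse c = √(a² + b²) = √(313.29 + 5.29) = √318.58 ≈ 17.8488
R = c/2 ≈ 17.8488/2 ≈ 8.9244

R = 8.924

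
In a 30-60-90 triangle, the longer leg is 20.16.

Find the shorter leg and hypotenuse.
In a 30-60-90 triangle the sides are in ratio 1 : √3 : 2, so short leg = long leg/√3 and hypotenuse = 2·(short leg).
Short leg = 20.16/√3 ≈ 20.16/1.73205 ≈ 11.6394
Hypotenuse = 2·11.6394 ≈ 23.2788

Short leg = 11.64, Hypotenuse = 23.28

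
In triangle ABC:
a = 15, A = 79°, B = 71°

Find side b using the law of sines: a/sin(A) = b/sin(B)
a/sin(A) = b/sin(B)  ⇒  b = a·sin(B)/sin(A) = 15·sin(71°)/sin(79°)
sin(71°) ≈ 0.945519, sin(79°) ≈ 0.981627
b ≈ 15·0.945519/0.981627 ≈ 14.1828/0.981627 ≈ 14.4482

b = 14.45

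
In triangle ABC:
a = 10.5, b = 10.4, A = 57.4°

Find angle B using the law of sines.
a/sin(A) = b/sin(B)  ⇒  sin(B) = b·sin(A)/a = 10.4·sin(57.4°)/10.5
sin(57.4°) ≈ 0.842452
sin(B) ≈ 10.4·0.842452/10.5 ≈ 8.7615/10.5 ≈ 0.834429
B = arcsin(0.834429) ≈ 56.5564°
(Since b ≤ a we need B ≤ A, so the obtuse alternative 180° − 56.5564° ≈ 123.444° is rejected.)

B = 56.56°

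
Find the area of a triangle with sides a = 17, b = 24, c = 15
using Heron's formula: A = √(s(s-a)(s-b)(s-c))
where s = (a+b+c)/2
s = (17 + 24 + 15)/2 = 56/2 = 28
s − a = 11, s − b = 4, s − c = 13
s(s−a)(s−b)(s−c) = 28·11·4·13 = 16016
Area = √16016 ≈ 126.554

s = 28.0, Area = 126.6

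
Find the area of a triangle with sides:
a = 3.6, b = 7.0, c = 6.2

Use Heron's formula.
s = (3.6 + 7.0 + 6.2)/2 = 16.8/2 = 8.4
s − a = 4.8, s − b = 1.4, s − c = 2.2
s(s−a)(s−b)(s−c) = 8.4·4.8·1.4·2.2 ≈ 124.186
Area = √124.186 ≈ 11.1439

Area = 11.14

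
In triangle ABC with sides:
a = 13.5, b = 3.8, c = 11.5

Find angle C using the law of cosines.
c² = a² + b² − 2ab·cos(C)  ⇒  cos(C) = (a² + b² − c²)/(2ab)
cos(C) = (13.5² + 3.8² − 11.5²)/(2·13.5·3.8) = (182.25 + 14.44 − 132.25)/102.6 = 64.44/102.6 ≈ 0.62807
C = arccos(0.62807) ≈ 51.0921°

C = 51.09°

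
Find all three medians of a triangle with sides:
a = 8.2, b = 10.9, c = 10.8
Median formula: m_a = ½√(2b² + 2c² − a²) (and cyclically). a² = 67.24, b² = 118.81, c² = 116.64.
m_a = ½√(2·118.81 + 2·116.64 − 67.24) = ½√403.66 ≈ ½·20.0913 ≈ 10.0456
m_b = ½√(2·67.24 + 2·116.64 − 118.81) = ½√248.95 ≈ ½·15.7781 ≈ 7.88907
m_c = ½√(2·67.24 + 2·118.81 − 116.64) = ½√255.46 ≈ ½·15.9831 ≈ 7.99156

m_a = 10.05, m_b = 7.889, m_c = 7.992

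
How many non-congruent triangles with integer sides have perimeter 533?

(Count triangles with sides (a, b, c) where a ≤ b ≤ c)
Let a ≤ b ≤ c with a + b + c = 533. The only binding inequality is a + b > c, i.e. 533 − c > c, so c < 533/2; and c ≥ 533/3 since c is the largest side.
So 178 ≤ c ≤ 266. For each c, b runs from ⌈(533 − c)/2⌉ up to c (then a = 533 − b − c satisfies 1 ≤ a ≤ b automatically), giving c − ⌈(533 − c)/2⌉ + 1 choices.
Summing over c: 1 + 3 + 4 + 6 + … + 132 + 133  (89 terms, c = 178, …, 266) = 5985
Check (closed form: nearest integer to p²/48 for even p, (p+3)²/48 for odd p): (533+3)²/48 = 536²/48 = 287296/48 ≈ 5985.33 → 5985

5985 triangles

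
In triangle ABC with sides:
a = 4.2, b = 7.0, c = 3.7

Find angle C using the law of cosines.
c² = a² + b² − 2ab·cos(C)  ⇒  cos(C) = (a² + b² − c²)/(2ab)
cos(C) = (4.2² + 7.0² − 3.7²)/(2·4.2·7.0) = (17.64 + 49 − 13.69)/58.8 = 52.95/58.8 ≈ 0.90051
C = arccos(0.90051) ≈ 25.7748°

C = 25.77°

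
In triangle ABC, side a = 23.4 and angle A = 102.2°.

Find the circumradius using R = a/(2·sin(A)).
R = a/(2·sin(A)) = 23.4/(2·sin(102.2°))
sin(102.2°) ≈ 0.977416
R ≈ 23.4/(2·0.977416) = 23.4/1.95483 ≈ 11.9703

R = 11.97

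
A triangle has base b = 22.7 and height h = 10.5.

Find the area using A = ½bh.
A = ½·b·h = ½·22.7·10.5 = ½·238.35 = 119.175

Area = 119.175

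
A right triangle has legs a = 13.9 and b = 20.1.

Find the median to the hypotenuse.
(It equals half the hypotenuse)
Hypotenuse c = √(a² + b²) = √(193.21 + 404.01) = √597.22 ≈ 24.4381
Median to hypotenuse = c/2 ≈ 24.4381/2 ≈ 12.219

Median = 12.22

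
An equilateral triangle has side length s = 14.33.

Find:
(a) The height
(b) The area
(a) The height splits the triangle into two 30-60-90 halves: h = s·√3/2 = 14.33·1.73205/2 ≈ 24.8203/2 ≈ 12.4101
(b) Area = (√3/4)·s² = (√3/4)·14.33² = (√3/4)·205.3489 ≈ 0.433013·205.3489 ≈ 88.9187

Height = 12.41, Area = 88.92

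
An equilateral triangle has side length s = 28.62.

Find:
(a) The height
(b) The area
(a) The height splits the triangle into two 30-60-90 halves: h = s·√3/2 = 28.62·1.73205/2 ≈ 49.5713/2 ≈ 24.7856
(b) Area = (√3/4)·s² = (√3/4)·28.62² = (√3/4)·819.1044 ≈ 0.433013·819.1044 ≈ 354.683

Height = 24.79, Area = 354.7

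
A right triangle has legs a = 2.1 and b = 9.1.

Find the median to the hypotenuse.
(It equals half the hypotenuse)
Hypotenuse c = √(a² + b²) = √(4.41 + 82.81) = √87.22 ≈ 9.33916
Median to hypotenuse = c/2 ≈ 9.33916/2 ≈ 4.66958

Median = 4.67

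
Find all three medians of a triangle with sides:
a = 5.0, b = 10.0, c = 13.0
Median formula: m_a = ½√(2b² + 2c² − a²) (and cyclically). a² = 25, b² = 100, c² = 169.
m_a = ½√(2·100 + 2·169 − 25) = ½√513 ≈ ½·22.6495 ≈ 11.3248
m_b = ½√(2·25 + 2·169 − 100) = ½√288 ≈ ½·16.9706 ≈ 8.48528
m_c = ½√(2·25 + 2·100 − 169) = ½√81 ≈ ½·9 ≈ 4.5

m_a = 11.32, m_b = 8.485, m_c = 4.5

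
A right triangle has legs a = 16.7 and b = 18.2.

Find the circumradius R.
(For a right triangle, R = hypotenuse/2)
Hypotenuse c = √(a² + b²) = √(278.89 + 331.24) = √610.13 ≈ 24.7008
R = c/2 ≈ 24.7008/2 ≈ 12.3504

R = 12.35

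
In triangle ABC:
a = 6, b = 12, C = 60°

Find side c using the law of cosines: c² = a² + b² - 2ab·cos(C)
c² = 6² + 12² − 2·6·12·cos(60°)
cos(60°) ≈ 0.5
c² ≈ 36 + 144 − 144·(0.5) ≈ 180 − 72 ≈ 108
c ≈ √108 ≈ 10.3923

c = 10.39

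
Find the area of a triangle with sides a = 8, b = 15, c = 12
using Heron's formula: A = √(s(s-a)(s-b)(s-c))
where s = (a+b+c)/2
s = (8 + 15 + 12)/2 = 35/2 = 17.5
s − a = 9.5, s − b = 2.5, s − c = 5.5
s(s−a)(s−b)(s−c) = 17.5·9.5·2.5·5.5 = 2285.9375
Area = √2285.9375 ≈ 47.8115

s = 17.5, Area = 47.81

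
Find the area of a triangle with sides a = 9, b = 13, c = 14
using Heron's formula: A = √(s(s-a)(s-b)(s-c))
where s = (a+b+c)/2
s = (9 + 13 + 14)/2 = 36/2 = 18
s − a = 9, s − b = 5, s − c = 4
s(s−a)(s−b)(s−c) = 18·9·5·4 = 3240
Area = √3240 ≈ 56.921

s = 18.0, Area = 56.92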